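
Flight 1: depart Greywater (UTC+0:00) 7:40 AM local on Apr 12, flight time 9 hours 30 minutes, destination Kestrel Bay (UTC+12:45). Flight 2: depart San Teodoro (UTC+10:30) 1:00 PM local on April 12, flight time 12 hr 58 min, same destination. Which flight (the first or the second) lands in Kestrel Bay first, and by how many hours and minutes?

the second, by 1 hour 42 minutes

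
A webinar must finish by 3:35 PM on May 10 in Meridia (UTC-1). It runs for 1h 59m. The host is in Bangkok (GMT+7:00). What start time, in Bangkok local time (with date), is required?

Target end time in UTC: 3:35 PM + 1:00 = 4:35 PM on May 10.
Subtract 1 hour 59 minutes → start 2:36 PM UTC on May 10.
Bangkok is UTC+7:00: 2:36 PM + 7:00 = 9:36 PM on May 10.

9:36 PM on May 10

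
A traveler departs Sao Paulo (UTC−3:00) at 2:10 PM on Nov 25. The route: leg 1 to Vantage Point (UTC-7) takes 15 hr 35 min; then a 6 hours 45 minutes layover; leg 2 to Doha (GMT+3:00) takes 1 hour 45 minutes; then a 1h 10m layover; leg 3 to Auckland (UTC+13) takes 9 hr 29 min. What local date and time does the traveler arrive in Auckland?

Convert departure to UTC: 2:10 PM + 3:00 = 5:10 PM UTC on Nov 25.
Add 15 hours and 35 minutes leg 1 → 8:45 AM UTC (Nov 26).
Add 6 hours 45 minutes layover in Vantage Point → 3:30 PM UTC.
Add 1 hour 45 minutes leg 2 → 5:15 PM UTC.
Add 1 hour and 10 minutes layover in Doha → 6:25 PM UTC.
Add 9 hours 29 minutes leg 3 → 3:54 AM UTC (Nov 27).
Auckland is UTC+13:00, so local arrival = 3:54 AM + 13:00 = 4:54 PM on Nov 27.

4:54 PM on November 27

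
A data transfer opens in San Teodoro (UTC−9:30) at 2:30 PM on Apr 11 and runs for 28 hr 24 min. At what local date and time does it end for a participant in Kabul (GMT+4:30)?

8:54 AM on Apr 13

Convert start to UTC: 2:30 PM + 9:30 = 12:00 AM UTC on Apr 12.
Add 28 hours 24 minutes duration → 4:24 AM UTC (Apr 13).
Kabul is UTC+4:30, so local end time = 4:24 AM + 4:30 = 8:54 AM on Apr 13.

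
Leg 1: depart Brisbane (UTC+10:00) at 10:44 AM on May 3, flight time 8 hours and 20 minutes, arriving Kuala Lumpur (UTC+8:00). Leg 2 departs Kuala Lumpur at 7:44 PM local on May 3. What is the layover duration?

2 hours 40 minutes

Convert departure to UTC: 10:44 AM − 10:00 = 12:44 AM UTC on May 3.
Add 8 hours and 20 minutes flight time → 9:04 AM UTC.
Kuala Lumpur is UTC+8:00, so local arrival = 9:04 AM + 8:00 = 5:04 PM on May 3.
Layover = 7:44 PM − 5:04 PM = 2 hours 40 minutes.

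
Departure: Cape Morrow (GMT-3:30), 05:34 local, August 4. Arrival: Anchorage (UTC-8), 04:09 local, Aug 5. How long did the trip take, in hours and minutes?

27 hours 5 minutes

Departure in UTC: 05:34 + 3:30 = 09:04 on Aug 4.
Arrival in UTC: 04:09 + 8:00 = 12:09 on Aug 5.
Elapsed = 12:09 − 09:04 (+1 day) = 27 hours 5 minutes.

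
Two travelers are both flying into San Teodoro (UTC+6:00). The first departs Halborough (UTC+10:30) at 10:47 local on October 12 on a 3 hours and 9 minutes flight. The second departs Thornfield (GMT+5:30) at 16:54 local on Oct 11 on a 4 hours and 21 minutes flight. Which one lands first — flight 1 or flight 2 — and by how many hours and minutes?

the second, by 11 hours 41 minutes

Flight 1 in UTC: 10:47 − 10:30 = 00:17 on Oct 12.
+3 hours 9 minutes → arrive 03:26 UTC on Oct 12.
Flight 2 in UTC: 16:54 − 5:30 = 11:24 on Oct 11.
+4 hours and 21 minutes → arrive 15:45 UTC on Oct 11.
Flight 2 lands earlier by 11 hours 41 minutes.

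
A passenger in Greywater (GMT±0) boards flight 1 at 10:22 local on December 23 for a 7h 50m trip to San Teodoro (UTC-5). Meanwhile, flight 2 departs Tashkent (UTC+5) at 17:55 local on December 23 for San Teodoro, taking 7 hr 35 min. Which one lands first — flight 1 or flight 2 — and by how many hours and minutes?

Flight 1 departs at 10:22 UTC (Dec 23).
+7 hours and 50 minutes → arrive 18:12 UTC on Dec 23.
Flight 2 in UTC: 17:55 − 5:00 = 12:55 on Dec 23.
+7 hours 35 minutes → arrive 20:30 UTC on Dec 23.
Flight 1 lands earlier by 2 hours 18 minutes.

the first, by 2 hours 18 minutes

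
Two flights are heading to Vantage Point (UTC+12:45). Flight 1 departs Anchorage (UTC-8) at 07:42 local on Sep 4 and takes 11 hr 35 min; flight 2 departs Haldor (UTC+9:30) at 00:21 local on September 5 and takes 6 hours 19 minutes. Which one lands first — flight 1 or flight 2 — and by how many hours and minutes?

the second, by 6 hours 7 minutes

Flight 1 in UTC: 07:42 + 8:00 = 15:42 on Sep 4.
+11 hours 35 minutes → arrive 03:17 UTC on Sep 5.
Flight 2 in UTC: 00:21 − 9:30 = 14:51 on Sep 4.
+6 hours 19 minutes → arrive 21:10 UTC on Sep 4.
Flight 2 lands earlier by 6 hours 7 minutes.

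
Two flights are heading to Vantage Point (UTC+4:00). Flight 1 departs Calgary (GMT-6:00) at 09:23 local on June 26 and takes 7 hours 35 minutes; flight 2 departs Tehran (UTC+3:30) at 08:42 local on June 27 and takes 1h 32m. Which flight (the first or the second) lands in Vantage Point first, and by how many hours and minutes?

Flight 1 in UTC: 09:23 + 6:00 = 15:23 on Jun 26.
+7 hours 35 minutes → arrive 22:58 UTC on Jun 26.
Flight 2 in UTC: 08:42 − 3:30 = 05:12 on Jun 27.
+1 hour 32 minutes → arrive 06:44 UTC on Jun 27.
Flight 1 lands earlier by 7 hours 46 minutes.

the first, by 7 hours 46 minutes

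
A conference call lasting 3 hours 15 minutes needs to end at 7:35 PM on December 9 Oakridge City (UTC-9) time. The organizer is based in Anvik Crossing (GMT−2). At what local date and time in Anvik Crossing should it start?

11:20 PM on Dec 9

Target end time in UTC: 7:35 PM + 9:00 = 4:35 AM on Dec 10.
Subtract 3 hours 15 minutes → start 1:20 AM UTC on Dec 10.
Anvik Crossing is UTC−2:00: 1:20 AM − 2:00 = 11:20 PM on Dec 9.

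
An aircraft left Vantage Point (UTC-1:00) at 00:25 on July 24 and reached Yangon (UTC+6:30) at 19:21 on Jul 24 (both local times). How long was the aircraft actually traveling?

11 hours 26 minutes

Departure in UTC: 00:25 + 1:00 = 01:25 on Jul 24.
Arrival in UTC: 19:21 − 6:30 = 12:51 on Jul 24.
Elapsed = 12:51 − 01:25 = 11 hours 26 minutes.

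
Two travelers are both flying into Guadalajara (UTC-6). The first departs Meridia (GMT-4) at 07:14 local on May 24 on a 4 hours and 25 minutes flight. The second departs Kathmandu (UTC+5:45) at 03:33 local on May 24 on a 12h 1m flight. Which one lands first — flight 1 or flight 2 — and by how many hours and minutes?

the second, by 5 hours 50 minutes

Flight 1 in UTC: 07:14 + 4:00 = 11:14 on May 24.
+4 hours and 25 minutes → arrive 15:39 UTC on May 24.
Flight 2 in UTC: 03:33 − 5:45 = 21:48 on May 23.
+12 hours and 1 minute → arrive 09:49 UTC on May 24.
Flight 2 lands earlier by 5 hours 50 minutes.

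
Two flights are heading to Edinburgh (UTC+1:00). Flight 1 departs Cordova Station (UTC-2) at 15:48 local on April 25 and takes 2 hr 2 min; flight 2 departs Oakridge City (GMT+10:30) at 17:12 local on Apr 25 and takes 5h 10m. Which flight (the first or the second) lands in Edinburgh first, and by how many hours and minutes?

the second, by 7 hours 58 minutes

Flight 1 in UTC: 15:48 + 2:00 = 17:48 on Apr 25.
+2 hours and 2 minutes → arrive 19:50 UTC on Apr 25.
Flight 2 in UTC: 17:12 − 10:30 = 06:42 on Apr 25.
+5 hours 10 minutes → arrive 11:52 UTC on Apr 25.
Flight 2 lands earlier by 7 hours 58 minutes.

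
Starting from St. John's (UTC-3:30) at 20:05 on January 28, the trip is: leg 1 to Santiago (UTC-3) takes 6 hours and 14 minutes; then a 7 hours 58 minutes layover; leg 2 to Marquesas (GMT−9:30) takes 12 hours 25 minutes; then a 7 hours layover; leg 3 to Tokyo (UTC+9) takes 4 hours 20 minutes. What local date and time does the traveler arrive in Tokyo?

22:32 on January 30

Convert departure to UTC: 20:05 + 3:30 = 23:35 UTC on Jan 28.
Add 6 hours and 14 minutes leg 1 → 05:49 UTC (Jan 29).
Add 7 hours 58 minutes layover in Santiago → 13:47 UTC.
Add 12 hours 25 minutes leg 2 → 02:12 UTC (Jan 30).
Add 7 hours layover in Marquesas → 09:12 UTC.
Add 4 hours 20 minutes leg 3 → 13:32 UTC.
Tokyo is UTC+9:00, so local arrival = 13:32 + 9:00 = 22:32 on Jan 30.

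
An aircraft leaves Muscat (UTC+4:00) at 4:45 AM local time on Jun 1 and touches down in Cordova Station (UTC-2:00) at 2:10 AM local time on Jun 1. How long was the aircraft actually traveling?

3 hours 25 minutes

Departure in UTC: 4:45 AM − 4:00 = 12:45 AM on Jun 1.
Arrival in UTC: 2:10 AM + 2:00 = 4:10 AM on Jun 1.
Elapsed = 4:10 AM − 12:45 AM = 3 hours 25 minutes.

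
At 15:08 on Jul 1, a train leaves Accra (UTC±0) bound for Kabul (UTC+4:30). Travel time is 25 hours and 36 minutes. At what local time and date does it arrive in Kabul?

21:14 on Jul 2

Accra is at UTC+0, so departure is already 15:08 UTC on Jul 1.
Add 25 hours and 36 minutes travel time → 16:44 UTC (Jul 2).
Kabul is UTC+4:30, so local arrival = 16:44 + 4:30 = 21:14 on Jul 2.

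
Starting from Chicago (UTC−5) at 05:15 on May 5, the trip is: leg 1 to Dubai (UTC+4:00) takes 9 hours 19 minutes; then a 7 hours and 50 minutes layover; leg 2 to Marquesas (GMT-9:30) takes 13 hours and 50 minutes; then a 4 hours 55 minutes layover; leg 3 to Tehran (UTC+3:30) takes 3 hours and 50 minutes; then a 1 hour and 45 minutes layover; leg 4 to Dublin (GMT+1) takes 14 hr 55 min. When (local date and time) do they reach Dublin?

Convert departure to UTC: 05:15 + 5:00 = 10:15 UTC on May 5.
Add 9 hours and 19 minutes leg 1 → 19:34 UTC.
Add 7 hours and 50 minutes layover in Dubai → 03:24 UTC (May 6).
Add 13 hours and 50 minutes leg 2 → 17:14 UTC.
Add 4 hours 55 minutes layover in Marquesas → 22:09 UTC.
Add 3 hours and 50 minutes leg 3 → 01:59 UTC (May 7).
Add 1 hour and 45 minutes layover in Tehran → 03:44 UTC.
Add 14 hours 55 minutes leg 4 → 18:39 UTC.
Dublin is UTC+1:00, so local arrival = 18:39 + 1:00 = 19:39 on May 7.

19:39 on May 7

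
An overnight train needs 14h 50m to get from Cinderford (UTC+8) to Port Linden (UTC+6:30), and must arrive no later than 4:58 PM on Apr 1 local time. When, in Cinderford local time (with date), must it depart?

Target arrival in UTC: 4:58 PM − 6:30 = 10:28 AM on Apr 1.
Subtract 14 hours and 50 minutes → departure 7:38 PM UTC on Mar 31.
Cinderford is UTC+8:00: 7:38 PM + 8:00 = 3:38 AM on Apr 1.

3:38 AM on Apr 1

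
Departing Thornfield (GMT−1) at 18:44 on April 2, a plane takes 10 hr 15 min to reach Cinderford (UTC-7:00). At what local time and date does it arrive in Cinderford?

Convert departure to UTC: 18:44 + 1:00 = 19:44 UTC on Apr 2.
Add 10 hours 15 minutes travel time → 05:59 UTC (Apr 3).
Cinderford is UTC−7:00, so local arrival = 05:59 − 7:00 = 22:59 on Apr 2.

22:59 on April 2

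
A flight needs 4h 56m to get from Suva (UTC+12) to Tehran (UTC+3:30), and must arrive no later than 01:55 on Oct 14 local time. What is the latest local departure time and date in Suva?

05:29 on October 14

Target arrival in UTC: 01:55 − 3:30 = 22:25 on Oct 13.
Subtract 4 hours 56 minutes → departure 17:29 UTC on Oct 13.
Suva is UTC+12:00: 17:29 + 12:00 = 05:29 on Oct 14.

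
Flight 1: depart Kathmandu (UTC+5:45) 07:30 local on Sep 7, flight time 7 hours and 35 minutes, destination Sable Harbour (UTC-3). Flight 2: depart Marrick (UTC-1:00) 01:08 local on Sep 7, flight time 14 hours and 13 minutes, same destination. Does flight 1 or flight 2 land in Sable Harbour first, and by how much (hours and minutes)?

the first, by 7 hours 1 minute

Flight 1 in UTC: 07:30 − 5:45 = 01:45 on Sep 7.
+7 hours and 35 minutes → arrive 09:20 UTC on Sep 7.
Flight 2 in UTC: 01:08 + 1:00 = 02:08 on Sep 7.
+14 hours 13 minutes → arrive 16:21 UTC on Sep 7.
Flight 1 lands earlier by 7 hours 1 minute.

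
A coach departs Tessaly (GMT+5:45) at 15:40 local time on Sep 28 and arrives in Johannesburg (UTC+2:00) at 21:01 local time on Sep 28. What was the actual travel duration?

Johannesburg is 3:45 behind Tessaly.
Clock-face elapsed time (ignoring zones) is 5 hours 21 minutes.
Actual elapsed = 5 hours 21 minutes + 3:45 = 9 hours 6 minutes.

9 hours 6 minutes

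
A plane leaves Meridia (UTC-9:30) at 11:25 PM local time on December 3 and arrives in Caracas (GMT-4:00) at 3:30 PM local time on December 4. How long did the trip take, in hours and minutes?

10 hours 35 minutes

Departure in UTC: 11:25 PM + 9:30 = 8:55 AM on Dec 4.
Arrival in UTC: 3:30 PM + 4:00 = 7:30 PM on Dec 4.
Elapsed = 7:30 PM − 8:55 AM = 10 hours 35 minutes.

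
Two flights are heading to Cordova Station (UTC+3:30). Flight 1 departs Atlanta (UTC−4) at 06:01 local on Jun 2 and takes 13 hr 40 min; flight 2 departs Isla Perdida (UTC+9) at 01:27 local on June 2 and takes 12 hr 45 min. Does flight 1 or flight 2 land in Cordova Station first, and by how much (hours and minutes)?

the second, by 18 hours 29 minutes

Flight 1 in UTC: 06:01 + 4:00 = 10:01 on Jun 2.
+13 hours 40 minutes → arrive 23:41 UTC on Jun 2.
Flight 2 in UTC: 01:27 − 9:00 = 16:27 on Jun 1.
+12 hours and 45 minutes → arrive 05:12 UTC on Jun 2.
Flight 2 lands earlier by 18 hours 29 minutes.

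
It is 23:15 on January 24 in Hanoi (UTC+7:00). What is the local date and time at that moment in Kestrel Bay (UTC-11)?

05:15 on Jan 24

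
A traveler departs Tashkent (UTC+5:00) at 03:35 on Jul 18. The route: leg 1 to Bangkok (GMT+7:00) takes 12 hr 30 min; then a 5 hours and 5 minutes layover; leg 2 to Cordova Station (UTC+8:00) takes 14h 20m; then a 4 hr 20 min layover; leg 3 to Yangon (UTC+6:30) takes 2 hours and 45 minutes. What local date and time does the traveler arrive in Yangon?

20:05 on Jul 19

Convert departure to UTC: 03:35 − 5:00 = 22:35 UTC on Jul 17.
Add 12 hours and 30 minutes leg 1 → 11:05 UTC (Jul 18).
Add 5 hours and 5 minutes layover in Bangkok → 16:10 UTC.
Add 14 hours and 20 minutes leg 2 → 06:30 UTC (Jul 19).
Add 4 hours and 20 minutes layover in Cordova Station → 10:50 UTC.
Add 2 hours 45 minutes leg 3 → 13:35 UTC.
Yangon is UTC+6:30, so local arrival = 13:35 + 6:30 = 20:05 on Jul 19.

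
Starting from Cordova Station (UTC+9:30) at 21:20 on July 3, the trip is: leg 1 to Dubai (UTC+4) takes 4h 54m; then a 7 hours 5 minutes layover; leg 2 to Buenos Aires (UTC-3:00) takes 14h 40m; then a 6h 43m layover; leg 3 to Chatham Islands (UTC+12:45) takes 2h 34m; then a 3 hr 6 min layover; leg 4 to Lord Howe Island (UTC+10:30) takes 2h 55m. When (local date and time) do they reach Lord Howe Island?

16:17 on Jul 5

Convert departure to UTC: 21:20 − 9:30 = 11:50 UTC on Jul 3.
Add 4 hours 54 minutes leg 1 → 16:44 UTC.
Add 7 hours 5 minutes layover in Dubai → 23:49 UTC.
Add 14 hours and 40 minutes leg 2 → 14:29 UTC (Jul 4).
Add 6 hours and 43 minutes layover in Buenos Aires → 21:12 UTC.
Add 2 hours and 34 minutes leg 3 → 23:46 UTC.
Add 3 hours 6 minutes layover in Chatham Islands → 02:52 UTC (Jul 5).
Add 2 hours 55 minutes leg 4 → 05:47 UTC.
Lord Howe Island is UTC+10:30, so local arrival = 05:47 + 10:30 = 16:17 on Jul 5.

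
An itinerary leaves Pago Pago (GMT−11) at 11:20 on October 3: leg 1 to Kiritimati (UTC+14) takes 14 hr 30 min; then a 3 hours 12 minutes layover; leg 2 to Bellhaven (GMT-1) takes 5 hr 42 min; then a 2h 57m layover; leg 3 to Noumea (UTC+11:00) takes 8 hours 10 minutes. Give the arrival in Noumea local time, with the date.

19:51 on October 5

Convert departure to UTC: 11:20 + 11:00 = 22:20 UTC on Oct 3.
Add 14 hours 30 minutes leg 1 → 12:50 UTC (Oct 4).
Add 3 hours and 12 minutes layover in Kiritimati → 16:02 UTC.
Add 5 hours 42 minutes leg 2 → 21:44 UTC.
Add 2 hours and 57 minutes layover in Bellhaven → 00:41 UTC (Oct 5).
Add 8 hours 10 minutes leg 3 → 08:51 UTC.
Noumea is UTC+11:00, so local arrival = 08:51 + 11:00 = 19:51 on Oct 5.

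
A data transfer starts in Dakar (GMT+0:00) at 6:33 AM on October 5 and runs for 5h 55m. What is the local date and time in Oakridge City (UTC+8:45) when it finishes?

Oakridge City is 8:45 ahead of Dakar.
After 5 hours 55 minutes it is 12:28 PM in Dakar.
Shift by the zone difference: 12:28 PM + 8:45 = 9:13 PM on Oct 5 in Oakridge City.

9:13 PM on October 5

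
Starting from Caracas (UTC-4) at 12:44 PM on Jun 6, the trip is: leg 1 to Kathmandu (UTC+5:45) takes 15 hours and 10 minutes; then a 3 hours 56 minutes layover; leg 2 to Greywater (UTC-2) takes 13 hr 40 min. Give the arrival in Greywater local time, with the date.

11:30 PM on June 7

Convert departure to UTC: 12:44 PM + 4:00 = 4:44 PM UTC on Jun 6.
Add 15 hours and 10 minutes leg 1 → 7:54 AM UTC (Jun 7).
Add 3 hours 56 minutes layover in Kathmandu → 11:50 AM UTC.
Add 13 hours and 40 minutes leg 2 → 1:30 AM UTC (Jun 8).
Greywater is UTC−2:00, so local arrival = 1:30 AM − 2:00 = 11:30 PM on Jun 7.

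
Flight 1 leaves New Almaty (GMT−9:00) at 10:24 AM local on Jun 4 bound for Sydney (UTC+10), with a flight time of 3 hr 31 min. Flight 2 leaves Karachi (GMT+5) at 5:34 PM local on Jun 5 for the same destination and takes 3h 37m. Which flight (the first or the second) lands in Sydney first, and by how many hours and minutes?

the first, by 17 hours 16 minutes

Flight 1 in UTC: 10:24 AM + 9:00 = 7:24 PM on Jun 4.
+3 hours 31 minutes → arrive 10:55 PM UTC on Jun 4.
Flight 2 in UTC: 5:34 PM − 5:00 = 12:34 PM on Jun 5.
+3 hours and 37 minutes → arrive 4:11 PM UTC on Jun 5.
Flight 1 lands earlier by 17 hours 16 minutes.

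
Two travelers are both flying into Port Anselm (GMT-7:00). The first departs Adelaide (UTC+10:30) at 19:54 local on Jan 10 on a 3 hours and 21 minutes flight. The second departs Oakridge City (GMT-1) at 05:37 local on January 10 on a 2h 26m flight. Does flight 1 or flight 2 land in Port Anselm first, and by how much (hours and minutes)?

the second, by 3 hours 42 minutes

Flight 1 in UTC: 19:54 − 10:30 = 09:24 on Jan 10.
+3 hours and 21 minutes → arrive 12:45 UTC on Jan 10.
Flight 2 in UTC: 05:37 + 1:00 = 06:37 on Jan 10.
+2 hours and 26 minutes → arrive 09:03 UTC on Jan 10.
Flight 2 lands earlier by 3 hours 42 minutes.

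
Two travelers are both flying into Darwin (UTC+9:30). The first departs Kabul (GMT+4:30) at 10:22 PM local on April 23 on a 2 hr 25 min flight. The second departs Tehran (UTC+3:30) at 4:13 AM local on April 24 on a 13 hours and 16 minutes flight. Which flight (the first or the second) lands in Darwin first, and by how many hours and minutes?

the first, by 17 hours 42 minutes

Flight 1 in UTC: 10:22 PM − 4:30 = 5:52 PM on Apr 23.
+2 hours and 25 minutes → arrive 8:17 PM UTC on Apr 23.
Flight 2 in UTC: 4:13 AM − 3:30 = 12:43 AM on Apr 24.
+13 hours and 16 minutes → arrive 1:59 PM UTC on Apr 24.
Flight 1 lands earlier by 17 hours 42 minutes.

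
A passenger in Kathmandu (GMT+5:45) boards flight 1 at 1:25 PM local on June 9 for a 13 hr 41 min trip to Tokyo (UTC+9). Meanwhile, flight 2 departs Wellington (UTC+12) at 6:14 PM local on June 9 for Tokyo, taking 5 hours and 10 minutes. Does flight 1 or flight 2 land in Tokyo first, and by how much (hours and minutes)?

the second, by 9 hours 57 minutes

Flight 1 in UTC: 1:25 PM − 5:45 = 7:40 AM on Jun 9.
+13 hours and 41 minutes → arrive 9:21 PM UTC on Jun 9.
Flight 2 in UTC: 6:14 PM − 12:00 = 6:14 AM on Jun 9.
+5 hours and 10 minutes → arrive 11:24 AM UTC on Jun 9.
Flight 2 lands earlier by 9 hours 57 minutes.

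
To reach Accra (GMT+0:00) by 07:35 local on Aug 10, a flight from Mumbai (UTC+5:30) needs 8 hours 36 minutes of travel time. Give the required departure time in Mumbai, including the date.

04:29 on August 10

Target arrival is already UTC: 07:35 on Aug 10.
Subtract 8 hours and 36 minutes → departure 22:59 UTC on Aug 9.
Mumbai is UTC+5:30: 22:59 + 5:30 = 04:29 on Aug 10.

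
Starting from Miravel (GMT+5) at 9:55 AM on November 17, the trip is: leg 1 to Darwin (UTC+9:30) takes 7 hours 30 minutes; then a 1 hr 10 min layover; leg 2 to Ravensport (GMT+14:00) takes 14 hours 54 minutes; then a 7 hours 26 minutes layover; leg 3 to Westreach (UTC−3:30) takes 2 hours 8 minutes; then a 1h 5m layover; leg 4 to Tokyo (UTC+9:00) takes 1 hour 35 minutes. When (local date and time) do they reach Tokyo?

1:43 AM on November 19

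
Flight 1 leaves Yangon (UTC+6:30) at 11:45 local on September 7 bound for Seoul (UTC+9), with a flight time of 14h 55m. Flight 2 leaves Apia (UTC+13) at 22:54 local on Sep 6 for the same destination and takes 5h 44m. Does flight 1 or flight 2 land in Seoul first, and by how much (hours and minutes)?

Flight 1 in UTC: 11:45 − 6:30 = 05:15 on Sep 7.
+14 hours and 55 minutes → arrive 20:10 UTC on Sep 7.
Flight 2 in UTC: 22:54 − 13:00 = 09:54 on Sep 6.
+5 hours and 44 minutes → arrive 15:38 UTC on Sep 6.
Flight 2 lands earlier by 28 hours 32 minutes.

the second, by 28 hours 32 minutes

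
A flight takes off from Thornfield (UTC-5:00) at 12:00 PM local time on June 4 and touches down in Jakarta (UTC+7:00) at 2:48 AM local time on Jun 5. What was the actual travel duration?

2 hours 48 minutes

Departure in UTC: 12:00 PM + 5:00 = 5:00 PM on Jun 4.
Arrival in UTC: 2:48 AM − 7:00 = 7:48 PM on Jun 4.
Elapsed = 7:48 PM − 5:00 PM = 2 hours 48 minutes.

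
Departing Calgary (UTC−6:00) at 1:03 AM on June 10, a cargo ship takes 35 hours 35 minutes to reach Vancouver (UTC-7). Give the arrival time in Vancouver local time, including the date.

Vancouver is 1:00 behind Calgary.
After 35 hours and 35 minutes it is 12:38 PM (Jun 11) in Calgary.
Shift by the zone difference: 12:38 PM − 1:00 = 11:38 AM on Jun 11 in Vancouver.

11:38 AM on Jun 11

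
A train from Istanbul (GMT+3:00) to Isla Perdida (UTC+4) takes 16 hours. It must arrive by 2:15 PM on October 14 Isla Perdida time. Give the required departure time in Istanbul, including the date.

9:15 PM on October 13

Target arrival in UTC: 2:15 PM − 4:00 = 10:15 AM on Oct 14.
Subtract 16 hours → departure 6:15 PM UTC on Oct 13.
Istanbul is UTC+3:00: 6:15 PM + 3:00 = 9:15 PM on Oct 13.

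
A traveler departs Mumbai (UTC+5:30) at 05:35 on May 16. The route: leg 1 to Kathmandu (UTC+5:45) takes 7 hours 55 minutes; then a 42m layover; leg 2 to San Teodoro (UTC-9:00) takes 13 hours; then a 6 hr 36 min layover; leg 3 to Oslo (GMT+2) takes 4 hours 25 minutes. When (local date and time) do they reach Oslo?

10:43 on May 17

Convert departure to UTC: 05:35 − 5:30 = 00:05 UTC on May 16.
Add 7 hours and 55 minutes leg 1 → 08:00 UTC.
Add 42 minutes layover in Kathmandu → 08:42 UTC.
Add 13 hours leg 2 → 21:42 UTC.
Add 6 hours 36 minutes layover in San Teodoro → 04:18 UTC (May 17).
Add 4 hours 25 minutes leg 3 → 08:43 UTC.
Oslo is UTC+2:00, so local arrival = 08:43 + 2:00 = 10:43 on May 17.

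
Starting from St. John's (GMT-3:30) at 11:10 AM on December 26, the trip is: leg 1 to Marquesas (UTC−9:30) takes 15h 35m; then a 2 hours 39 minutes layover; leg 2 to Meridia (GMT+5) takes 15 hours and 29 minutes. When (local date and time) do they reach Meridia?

Convert departure to UTC: 11:10 AM + 3:30 = 2:40 PM UTC on Dec 26.
Add 15 hours 35 minutes leg 1 → 6:15 AM UTC (Dec 27).
Add 2 hours and 39 minutes layover in Marquesas → 8:54 AM UTC.
Add 15 hours and 29 minutes leg 2 → 12:23 AM UTC (Dec 28).
Meridia is UTC+5:00, so local arrival = 12:23 AM + 5:00 = 5:23 AM on Dec 28.

5:23 AM on Dec 28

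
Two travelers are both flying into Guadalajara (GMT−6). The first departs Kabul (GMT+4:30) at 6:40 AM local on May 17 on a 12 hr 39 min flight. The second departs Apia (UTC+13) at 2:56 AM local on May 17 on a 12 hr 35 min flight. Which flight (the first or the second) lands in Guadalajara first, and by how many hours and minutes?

the second, by 12 hours 18 minutes

Flight 1 in UTC: 6:40 AM − 4:30 = 2:10 AM on May 17.
+12 hours and 39 minutes → arrive 2:49 PM UTC on May 17.
Flight 2 in UTC: 2:56 AM − 13:00 = 1:56 PM on May 16.
+12 hours 35 minutes → arrive 2:31 AM UTC on May 17.
Flight 2 lands earlier by 12 hours 18 minutes.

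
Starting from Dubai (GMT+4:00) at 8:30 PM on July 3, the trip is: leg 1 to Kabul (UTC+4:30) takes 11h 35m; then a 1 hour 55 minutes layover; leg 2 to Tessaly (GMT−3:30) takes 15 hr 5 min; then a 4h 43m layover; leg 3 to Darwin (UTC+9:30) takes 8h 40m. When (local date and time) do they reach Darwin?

Convert departure to UTC: 8:30 PM − 4:00 = 4:30 PM UTC on Jul 3.
Add 11 hours 35 minutes leg 1 → 4:05 AM UTC (Jul 4).
Add 1 hour 55 minutes layover in Kabul → 6:00 AM UTC.
Add 15 hours and 5 minutes leg 2 → 9:05 PM UTC.
Add 4 hours 43 minutes layover in Tessaly → 1:48 AM UTC (Jul 5).
Add 8 hours 40 minutes leg 3 → 10:28 AM UTC.
Darwin is UTC+9:30, so local arrival = 10:28 AM + 9:30 = 7:58 PM on Jul 5.

7:58 PM on July 5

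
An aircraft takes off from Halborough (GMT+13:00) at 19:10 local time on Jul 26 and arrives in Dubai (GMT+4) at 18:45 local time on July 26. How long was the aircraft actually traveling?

8 hours 35 minutes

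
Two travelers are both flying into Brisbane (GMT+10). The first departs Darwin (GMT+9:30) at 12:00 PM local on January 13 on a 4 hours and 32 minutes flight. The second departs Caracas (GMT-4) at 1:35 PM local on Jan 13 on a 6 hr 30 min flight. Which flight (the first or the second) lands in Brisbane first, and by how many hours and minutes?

the first, by 17 hours 3 minutes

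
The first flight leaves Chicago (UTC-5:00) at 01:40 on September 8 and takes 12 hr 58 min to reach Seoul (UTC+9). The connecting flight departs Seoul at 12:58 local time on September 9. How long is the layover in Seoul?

8 hours 20 minutes

Convert departure to UTC: 01:40 + 5:00 = 06:40 UTC on Sep 8.
Add 12 hours and 58 minutes flight time → 19:38 UTC.
Seoul is UTC+9:00, so local arrival = 19:38 + 9:00 = 04:38 on Sep 9.
Layover = 12:58 − 04:38 = 8 hours 20 minutes.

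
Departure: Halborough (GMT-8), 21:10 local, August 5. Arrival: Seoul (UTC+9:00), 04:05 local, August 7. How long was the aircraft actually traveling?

Seoul is 17:00 ahead of Halborough.
Clock-face elapsed time (ignoring zones) is 30 hours 55 minutes.
Actual elapsed = 30 hours 55 minutes − 17:00 = 13 hours 55 minutes.

13 hours 55 minutes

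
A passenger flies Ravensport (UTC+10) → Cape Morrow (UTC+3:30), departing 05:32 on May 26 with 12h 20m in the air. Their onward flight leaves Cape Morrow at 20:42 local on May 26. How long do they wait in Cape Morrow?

9 hours 20 minutes

Convert departure to UTC: 05:32 − 10:00 = 19:32 UTC on May 25.
Add 12 hours and 20 minutes flight time → 07:52 UTC (May 26).
Cape Morrow is UTC+3:30, so local arrival = 07:52 + 3:30 = 11:22 on May 26.
Layover = 20:42 − 11:22 = 9 hours 20 minutes.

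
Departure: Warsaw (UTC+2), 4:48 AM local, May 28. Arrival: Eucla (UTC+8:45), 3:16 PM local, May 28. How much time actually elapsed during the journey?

Departure in UTC: 4:48 AM − 2:00 = 2:48 AM on May 28.
Arrival in UTC: 3:16 PM − 8:45 = 6:31 AM on May 28.
Elapsed = 6:31 AM − 2:48 AM = 3 hours 43 minutes.

3 hours 43 minutes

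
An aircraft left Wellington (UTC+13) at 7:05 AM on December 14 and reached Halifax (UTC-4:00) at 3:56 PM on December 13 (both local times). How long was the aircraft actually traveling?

Departure in UTC: 7:05 AM − 13:00 = 6:05 PM on Dec 13.
Arrival in UTC: 3:56 PM + 4:00 = 7:56 PM on Dec 13.
Elapsed = 7:56 PM − 6:05 PM = 1 hour 51 minutes.

1 hour 51 minutes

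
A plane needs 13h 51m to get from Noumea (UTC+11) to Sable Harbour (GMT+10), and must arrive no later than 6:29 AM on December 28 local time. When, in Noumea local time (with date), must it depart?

5:38 PM on December 27

Target arrival in UTC: 6:29 AM − 10:00 = 8:29 PM on Dec 27.
Subtract 13 hours and 51 minutes → departure 6:38 AM UTC on Dec 27.
Noumea is UTC+11:00: 6:38 AM + 11:00 = 5:38 PM on Dec 27.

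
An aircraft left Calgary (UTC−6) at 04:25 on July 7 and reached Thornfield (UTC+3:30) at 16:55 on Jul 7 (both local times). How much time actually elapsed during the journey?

3 hours

Thornfield is 9:30 ahead of Calgary.
Clock-face elapsed time (ignoring zones) is 12 hours 30 minutes.
Actual elapsed = 12 hours 30 minutes − 9:30 = 3 hours.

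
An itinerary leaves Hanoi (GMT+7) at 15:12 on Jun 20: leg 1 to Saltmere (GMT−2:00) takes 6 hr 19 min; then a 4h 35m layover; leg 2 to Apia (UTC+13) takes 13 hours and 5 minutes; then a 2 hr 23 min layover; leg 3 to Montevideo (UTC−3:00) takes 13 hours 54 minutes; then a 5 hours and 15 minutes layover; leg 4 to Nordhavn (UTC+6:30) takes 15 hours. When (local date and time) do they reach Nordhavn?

03:13 on June 23

Convert departure to UTC: 15:12 − 7:00 = 08:12 UTC on Jun 20.
Add 6 hours and 19 minutes leg 1 → 14:31 UTC.
Add 4 hours and 35 minutes layover in Saltmere → 19:06 UTC.
Add 13 hours 5 minutes leg 2 → 08:11 UTC (Jun 21).
Add 2 hours 23 minutes layover in Apia → 10:34 UTC.
Add 13 hours and 54 minutes leg 3 → 00:28 UTC (Jun 22).
Add 5 hours 15 minutes layover in Montevideo → 05:43 UTC.
Add 15 hours leg 4 → 20:43 UTC.
Nordhavn is UTC+6:30, so local arrival = 20:43 + 6:30 = 03:13 on Jun 23.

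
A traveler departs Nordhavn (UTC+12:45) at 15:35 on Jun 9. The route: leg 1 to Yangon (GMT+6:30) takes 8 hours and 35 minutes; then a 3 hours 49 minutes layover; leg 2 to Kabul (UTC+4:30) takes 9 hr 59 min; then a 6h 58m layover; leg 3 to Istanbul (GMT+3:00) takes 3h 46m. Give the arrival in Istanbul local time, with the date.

Convert departure to UTC: 15:35 − 12:45 = 02:50 UTC on Jun 9.
Add 8 hours and 35 minutes leg 1 → 11:25 UTC.
Add 3 hours 49 minutes layover in Yangon → 15:14 UTC.
Add 9 hours and 59 minutes leg 2 → 01:13 UTC (Jun 10).
Add 6 hours 58 minutes layover in Kabul → 08:11 UTC.
Add 3 hours 46 minutes leg 3 → 11:57 UTC.
Istanbul is UTC+3:00, so local arrival = 11:57 + 3:00 = 14:57 on Jun 10.

14:57 on Jun 10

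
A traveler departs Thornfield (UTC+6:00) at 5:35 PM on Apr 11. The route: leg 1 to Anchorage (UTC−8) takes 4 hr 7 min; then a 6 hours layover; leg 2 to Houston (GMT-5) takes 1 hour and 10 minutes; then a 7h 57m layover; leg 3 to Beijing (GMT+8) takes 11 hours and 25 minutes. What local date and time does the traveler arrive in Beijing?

2:14 AM on Apr 13

Convert departure to UTC: 5:35 PM − 6:00 = 11:35 AM UTC on Apr 11.
Add 4 hours 7 minutes leg 1 → 3:42 PM UTC.
Add 6 hours layover in Anchorage → 9:42 PM UTC.
Add 1 hour 10 minutes leg 2 → 10:52 PM UTC.
Add 7 hours 57 minutes layover in Houston → 6:49 AM UTC (Apr 12).
Add 11 hours 25 minutes leg 3 → 6:14 PM UTC.
Beijing is UTC+8:00, so local arrival = 6:14 PM + 8:00 = 2:14 AM on Apr 13.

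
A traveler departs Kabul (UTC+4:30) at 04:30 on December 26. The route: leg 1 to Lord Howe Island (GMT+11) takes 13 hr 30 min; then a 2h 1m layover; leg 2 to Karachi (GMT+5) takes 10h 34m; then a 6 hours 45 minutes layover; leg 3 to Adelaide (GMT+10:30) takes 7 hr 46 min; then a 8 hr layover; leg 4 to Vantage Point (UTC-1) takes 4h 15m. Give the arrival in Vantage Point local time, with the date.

Convert departure to UTC: 04:30 − 4:30 = 00:00 UTC on Dec 26.
Add 13 hours 30 minutes leg 1 → 13:30 UTC.
Add 2 hours and 1 minute layover in Lord Howe Island → 15:31 UTC.
Add 10 hours and 34 minutes leg 2 → 02:05 UTC (Dec 27).
Add 6 hours 45 minutes layover in Karachi → 08:50 UTC.
Add 7 hours and 46 minutes leg 3 → 16:36 UTC.
Add 8 hours layover in Adelaide → 00:36 UTC (Dec 28).
Add 4 hours and 15 minutes leg 4 → 04:51 UTC.
Vantage Point is UTC−1:00, so local arrival = 04:51 − 1:00 = 03:51 on Dec 28.

03:51 on December 28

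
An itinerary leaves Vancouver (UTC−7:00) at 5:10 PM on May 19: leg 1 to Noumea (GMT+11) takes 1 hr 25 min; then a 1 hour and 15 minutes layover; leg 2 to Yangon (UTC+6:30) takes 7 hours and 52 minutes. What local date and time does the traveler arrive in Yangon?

Convert departure to UTC: 5:10 PM + 7:00 = 12:10 AM UTC on May 20.
Add 1 hour and 25 minutes leg 1 → 1:35 AM UTC.
Add 1 hour and 15 minutes layover in Noumea → 2:50 AM UTC.
Add 7 hours 52 minutes leg 2 → 10:42 AM UTC.
Yangon is UTC+6:30, so local arrival = 10:42 AM + 6:30 = 5:12 PM on May 20.

5:12 PM on May 20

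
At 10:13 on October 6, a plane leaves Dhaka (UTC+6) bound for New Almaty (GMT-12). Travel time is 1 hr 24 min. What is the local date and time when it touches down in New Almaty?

17:37 on October 5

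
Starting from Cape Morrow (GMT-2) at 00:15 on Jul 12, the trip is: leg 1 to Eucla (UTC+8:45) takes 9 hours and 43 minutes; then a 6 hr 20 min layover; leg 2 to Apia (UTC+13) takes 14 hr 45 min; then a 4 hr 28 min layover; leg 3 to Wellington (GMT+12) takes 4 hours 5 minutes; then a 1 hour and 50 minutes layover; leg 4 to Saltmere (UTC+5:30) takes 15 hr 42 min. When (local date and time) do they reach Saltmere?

Convert departure to UTC: 00:15 + 2:00 = 02:15 UTC on Jul 12.
Add 9 hours 43 minutes leg 1 → 11:58 UTC.
Add 6 hours and 20 minutes layover in Eucla → 18:18 UTC.
Add 14 hours and 45 minutes leg 2 → 09:03 UTC (Jul 13).
Add 4 hours 28 minutes layover in Apia → 13:31 UTC.
Add 4 hours and 5 minutes leg 3 → 17:36 UTC.
Add 1 hour and 50 minutes layover in Wellington → 19:26 UTC.
Add 15 hours and 42 minutes leg 4 → 11:08 UTC (Jul 14).
Saltmere is UTC+5:30, so local arrival = 11:08 + 5:30 = 16:38 on Jul 14.

16:38 on July 14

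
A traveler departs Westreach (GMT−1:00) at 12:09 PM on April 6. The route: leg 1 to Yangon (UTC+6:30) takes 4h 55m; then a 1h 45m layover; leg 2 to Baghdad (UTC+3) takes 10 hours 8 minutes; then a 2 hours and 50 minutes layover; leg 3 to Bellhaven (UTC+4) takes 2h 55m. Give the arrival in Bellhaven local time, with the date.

3:42 PM on Apr 7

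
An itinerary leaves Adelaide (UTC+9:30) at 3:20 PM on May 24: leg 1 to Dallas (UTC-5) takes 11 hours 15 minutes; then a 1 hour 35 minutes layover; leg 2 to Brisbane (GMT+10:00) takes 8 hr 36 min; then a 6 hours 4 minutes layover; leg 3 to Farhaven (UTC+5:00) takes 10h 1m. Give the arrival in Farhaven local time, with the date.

12:21 AM on May 26

Convert departure to UTC: 3:20 PM − 9:30 = 5:50 AM UTC on May 24.
Add 11 hours and 15 minutes leg 1 → 5:05 PM UTC.
Add 1 hour and 35 minutes layover in Dallas → 6:40 PM UTC.
Add 8 hours 36 minutes leg 2 → 3:16 AM UTC (May 25).
Add 6 hours and 4 minutes layover in Brisbane → 9:20 AM UTC.
Add 10 hours 1 minute leg 3 → 7:21 PM UTC.
Farhaven is UTC+5:00, so local arrival = 7:21 PM + 5:00 = 12:21 AM on May 26.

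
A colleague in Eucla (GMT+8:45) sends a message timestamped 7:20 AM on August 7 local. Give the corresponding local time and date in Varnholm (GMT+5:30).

4:05 AM on August 7

In UTC: 7:20 AM − 8:45 = 10:35 PM on Aug 6.
Varnholm is UTC+5:30: 10:35 PM + 5:30 = 4:05 AM on Aug 7.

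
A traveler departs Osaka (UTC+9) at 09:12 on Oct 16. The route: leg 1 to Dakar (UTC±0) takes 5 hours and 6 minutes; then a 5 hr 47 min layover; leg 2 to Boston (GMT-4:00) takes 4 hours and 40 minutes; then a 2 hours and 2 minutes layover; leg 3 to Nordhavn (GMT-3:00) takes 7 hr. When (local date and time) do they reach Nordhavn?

21:47 on October 16

Convert departure to UTC: 09:12 − 9:00 = 00:12 UTC on Oct 16.
Add 5 hours and 6 minutes leg 1 → 05:18 UTC.
Add 5 hours and 47 minutes layover in Dakar → 11:05 UTC.
Add 4 hours and 40 minutes leg 2 → 15:45 UTC.
Add 2 hours and 2 minutes layover in Boston → 17:47 UTC.
Add 7 hours leg 3 → 00:47 UTC (Oct 17).
Nordhavn is UTC−3:00, so local arrival = 00:47 − 3:00 = 21:47 on Oct 16.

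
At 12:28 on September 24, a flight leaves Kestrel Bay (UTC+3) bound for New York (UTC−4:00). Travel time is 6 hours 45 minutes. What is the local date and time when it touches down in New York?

12:13 on Sep 24

New York is 7:00 behind Kestrel Bay.
After 6 hours and 45 minutes it is 19:13 in Kestrel Bay.
Shift by the zone difference: 19:13 − 7:00 = 12:13 on Sep 24 in New York.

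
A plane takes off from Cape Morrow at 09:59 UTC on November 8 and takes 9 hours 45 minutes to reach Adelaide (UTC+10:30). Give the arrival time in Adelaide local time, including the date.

06:14 on November 9

Departure is given in UTC: 09:59 on Nov 8.
Add 9 hours and 45 minutes → 19:44 UTC.
Adelaide is UTC+10:30: 19:44 + 10:30 = 06:14 on Nov 9.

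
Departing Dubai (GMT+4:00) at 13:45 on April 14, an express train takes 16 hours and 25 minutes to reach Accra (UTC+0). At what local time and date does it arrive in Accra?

02:10 on Apr 15

Convert departure to UTC: 13:45 − 4:00 = 09:45 UTC on Apr 14.
Add 16 hours and 25 minutes travel time → 02:10 UTC (Apr 15).
Accra is UTC+0, so local arrival is the same: 02:10 on Apr 15.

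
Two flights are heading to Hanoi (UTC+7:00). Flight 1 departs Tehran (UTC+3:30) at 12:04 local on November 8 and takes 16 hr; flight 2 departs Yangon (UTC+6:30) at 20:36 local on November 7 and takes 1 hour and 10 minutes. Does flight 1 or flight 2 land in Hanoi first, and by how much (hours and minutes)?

Flight 1 in UTC: 12:04 − 3:30 = 08:34 on Nov 8.
+16 hours → arrive 00:34 UTC on Nov 9.
Flight 2 in UTC: 20:36 − 6:30 = 14:06 on Nov 7.
+1 hour 10 minutes → arrive 15:16 UTC on Nov 7.
Flight 2 lands earlier by 33 hours 18 minutes.

the second, by 33 hours 18 minutes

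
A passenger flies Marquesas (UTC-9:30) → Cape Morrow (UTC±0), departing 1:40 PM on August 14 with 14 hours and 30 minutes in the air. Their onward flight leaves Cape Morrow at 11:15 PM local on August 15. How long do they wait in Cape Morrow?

9 hours 35 minutes

Convert departure to UTC: 1:40 PM + 9:30 = 11:10 PM UTC on Aug 14.
Add 14 hours and 30 minutes flight time → 1:40 PM UTC (Aug 15).
Cape Morrow is UTC+0, so local arrival is the same: 1:40 PM on Aug 15.
Layover = 11:15 PM − 1:40 PM = 9 hours 35 minutes.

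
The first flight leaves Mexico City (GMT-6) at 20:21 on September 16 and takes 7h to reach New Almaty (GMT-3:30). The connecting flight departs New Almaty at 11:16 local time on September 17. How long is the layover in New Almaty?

5 hours 25 minutes

Convert departure to UTC: 20:21 + 6:00 = 02:21 UTC on Sep 17.
Add 7 hours flight time → 09:21 UTC.
New Almaty is UTC−3:30, so local arrival = 09:21 − 3:30 = 05:51 on Sep 17.
Layover = 11:16 − 05:51 = 5 hours 25 minutes.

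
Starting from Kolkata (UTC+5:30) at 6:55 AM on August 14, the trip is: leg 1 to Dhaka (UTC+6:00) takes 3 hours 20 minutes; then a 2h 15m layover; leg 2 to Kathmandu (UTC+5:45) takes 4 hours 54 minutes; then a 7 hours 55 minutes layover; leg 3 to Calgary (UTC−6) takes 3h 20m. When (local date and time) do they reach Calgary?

5:09 PM on Aug 14

Convert departure to UTC: 6:55 AM − 5:30 = 1:25 AM UTC on Aug 14.
Add 3 hours and 20 minutes leg 1 → 4:45 AM UTC.
Add 2 hours and 15 minutes layover in Dhaka → 7:00 AM UTC.
Add 4 hours 54 minutes leg 2 → 11:54 AM UTC.
Add 7 hours 55 minutes layover in Kathmandu → 7:49 PM UTC.
Add 3 hours and 20 minutes leg 3 → 11:09 PM UTC.
Calgary is UTC−6:00, so local arrival = 11:09 PM − 6:00 = 5:09 PM on Aug 14.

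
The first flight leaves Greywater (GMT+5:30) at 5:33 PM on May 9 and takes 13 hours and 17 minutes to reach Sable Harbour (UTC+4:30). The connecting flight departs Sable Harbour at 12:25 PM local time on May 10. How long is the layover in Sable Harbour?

Convert departure to UTC: 5:33 PM − 5:30 = 12:03 PM UTC on May 9.
Add 13 hours and 17 minutes flight time → 1:20 AM UTC (May 10).
Sable Harbour is UTC+4:30, so local arrival = 1:20 AM + 4:30 = 5:50 AM on May 10.
Layover = 12:25 PM − 5:50 AM = 6 hours 35 minutes.

6 hours 35 minutes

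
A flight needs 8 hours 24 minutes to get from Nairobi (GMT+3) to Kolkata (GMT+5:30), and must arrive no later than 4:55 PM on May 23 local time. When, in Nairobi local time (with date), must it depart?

6:01 AM on May 23

Target arrival in UTC: 4:55 PM − 5:30 = 11:25 AM on May 23.
Subtract 8 hours 24 minutes → departure 3:01 AM UTC on May 23.
Nairobi is UTC+3:00: 3:01 AM + 3:00 = 6:01 AM on May 23.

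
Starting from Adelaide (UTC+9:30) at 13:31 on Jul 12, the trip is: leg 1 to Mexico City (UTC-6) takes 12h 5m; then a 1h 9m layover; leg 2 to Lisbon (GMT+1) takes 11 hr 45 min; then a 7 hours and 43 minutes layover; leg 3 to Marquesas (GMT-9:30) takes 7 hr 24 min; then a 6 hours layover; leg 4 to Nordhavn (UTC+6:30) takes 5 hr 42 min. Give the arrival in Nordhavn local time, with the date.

14:19 on July 14

Convert departure to UTC: 13:31 − 9:30 = 04:01 UTC on Jul 12.
Add 12 hours and 5 minutes leg 1 → 16:06 UTC.
Add 1 hour 9 minutes layover in Mexico City → 17:15 UTC.
Add 11 hours and 45 minutes leg 2 → 05:00 UTC (Jul 13).
Add 7 hours and 43 minutes layover in Lisbon → 12:43 UTC.
Add 7 hours and 24 minutes leg 3 → 20:07 UTC.
Add 6 hours layover in Marquesas → 02:07 UTC (Jul 14).
Add 5 hours and 42 minutes leg 4 → 07:49 UTC.
Nordhavn is UTC+6:30, so local arrival = 07:49 + 6:30 = 14:19 on Jul 14.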